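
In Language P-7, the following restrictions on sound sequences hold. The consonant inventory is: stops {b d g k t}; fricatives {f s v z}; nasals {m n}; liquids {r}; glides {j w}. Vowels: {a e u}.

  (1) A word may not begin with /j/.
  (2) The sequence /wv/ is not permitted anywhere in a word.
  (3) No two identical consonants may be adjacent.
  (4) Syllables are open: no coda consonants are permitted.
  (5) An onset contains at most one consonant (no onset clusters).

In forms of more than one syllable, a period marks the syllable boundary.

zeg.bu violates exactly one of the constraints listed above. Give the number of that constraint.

4

zeg.bu: syllable 1 coda /g/ has 1 consonant (> 0).
This is a violation of constraint 4: "Syllables are open: no coda consonants are permitted."
The remaining constraints (1, 2, 3, 5) are satisfied.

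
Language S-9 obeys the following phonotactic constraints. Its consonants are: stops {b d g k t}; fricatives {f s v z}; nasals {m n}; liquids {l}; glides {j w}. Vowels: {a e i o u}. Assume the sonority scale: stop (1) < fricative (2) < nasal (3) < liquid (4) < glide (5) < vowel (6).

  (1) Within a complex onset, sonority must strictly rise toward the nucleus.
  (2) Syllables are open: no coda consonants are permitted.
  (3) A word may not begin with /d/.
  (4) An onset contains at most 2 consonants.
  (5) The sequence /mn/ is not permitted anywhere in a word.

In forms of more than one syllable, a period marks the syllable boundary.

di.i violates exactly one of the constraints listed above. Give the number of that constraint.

di.i: word begins with /d/.
This is a violation of constraint 3: "A word may not begin with /d/."
The remaining constraints (1, 2, 4, 5) are satisfied.

3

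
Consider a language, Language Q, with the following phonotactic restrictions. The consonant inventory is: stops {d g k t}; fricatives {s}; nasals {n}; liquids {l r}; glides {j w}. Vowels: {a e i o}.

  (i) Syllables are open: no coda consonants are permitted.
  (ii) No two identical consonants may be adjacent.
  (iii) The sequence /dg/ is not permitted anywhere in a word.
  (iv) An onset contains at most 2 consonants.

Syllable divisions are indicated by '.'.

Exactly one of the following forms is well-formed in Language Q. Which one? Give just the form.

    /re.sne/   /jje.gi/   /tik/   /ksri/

/re.sne/ — σ1 onset /r/, coda /∅/ ok; σ2 onset /sn/ (2C), coda /∅/ ok → well-formed
/jje.gi/ — violates constraint (ii): adjacent identical consonants /jj/ → ill-formed
/tik/ — violates constraint (i): syllable 1 coda /k/ has 1 consonant (> 0) → ill-formed
/ksri/ — violates constraint (iv): syllable 1 onset /ksr/ has 3 consonants (> 2) → ill-formed

/re.sne/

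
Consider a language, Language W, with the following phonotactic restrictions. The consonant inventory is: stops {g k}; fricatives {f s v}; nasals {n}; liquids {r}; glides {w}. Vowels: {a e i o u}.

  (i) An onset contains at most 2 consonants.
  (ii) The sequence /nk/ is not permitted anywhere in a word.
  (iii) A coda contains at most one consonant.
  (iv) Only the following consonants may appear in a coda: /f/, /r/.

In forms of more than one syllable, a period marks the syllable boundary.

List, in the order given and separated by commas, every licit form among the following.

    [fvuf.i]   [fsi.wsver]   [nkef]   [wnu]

[fvuf.i] — σ1 onset /fv/ (2C), coda /f/ ok; σ2 onset /∅/, coda /∅/ ok → licit
[fsi.wsver] — violates constraint (i): syllable 2 onset /wsv/ has 3 consonants (> 2) → illicit
[nkef] — violates constraint (ii): contains banned sequence /nk/ → illicit
[wnu] — σ1 onset /wn/ (2C), coda /∅/ ok → licit

[fvuf.i], [wnu]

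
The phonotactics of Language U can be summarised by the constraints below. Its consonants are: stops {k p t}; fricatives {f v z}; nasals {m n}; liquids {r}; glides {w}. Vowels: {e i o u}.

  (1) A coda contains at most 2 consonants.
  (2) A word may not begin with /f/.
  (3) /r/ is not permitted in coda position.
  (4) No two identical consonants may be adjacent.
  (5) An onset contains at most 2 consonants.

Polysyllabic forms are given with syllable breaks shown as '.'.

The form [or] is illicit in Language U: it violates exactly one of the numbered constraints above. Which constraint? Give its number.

[or]: syllable 1 coda contains /r/.
This is a violation of constraint 3: "/r/ is not permitted in coda position."
The remaining constraints (1, 2, 4, 5) are satisfied.

3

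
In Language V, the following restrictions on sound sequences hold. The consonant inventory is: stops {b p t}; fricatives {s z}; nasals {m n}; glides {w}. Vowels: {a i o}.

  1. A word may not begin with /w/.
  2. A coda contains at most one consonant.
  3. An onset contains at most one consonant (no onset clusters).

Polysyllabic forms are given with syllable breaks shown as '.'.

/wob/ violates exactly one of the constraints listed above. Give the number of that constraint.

/wob/: word begins with /w/.
This is a violation of constraint 1: "A word may not begin with /w/."
The remaining constraints (2, 3) are satisfied.

1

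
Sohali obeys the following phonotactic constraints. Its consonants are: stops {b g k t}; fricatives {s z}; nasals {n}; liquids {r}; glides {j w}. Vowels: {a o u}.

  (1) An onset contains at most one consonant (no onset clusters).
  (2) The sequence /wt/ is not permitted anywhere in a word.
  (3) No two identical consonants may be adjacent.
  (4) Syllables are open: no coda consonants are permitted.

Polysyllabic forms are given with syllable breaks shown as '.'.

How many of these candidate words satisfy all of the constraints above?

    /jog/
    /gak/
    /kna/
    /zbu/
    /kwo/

0

/jog/ — violates constraint 4: syllable 1 coda /g/ has 1 consonant (> 0) → ill-formed
/gak/ — violates constraint 4: syllable 1 coda /k/ has 1 consonant (> 0) → ill-formed
/kna/ — violates constraint 1: syllable 1 onset /kn/ has 2 consonants (> 1) → ill-formed
/zbu/ — violates constraint 1: syllable 1 onset /zb/ has 2 consonants (> 1) → ill-formed
/kwo/ — violates constraint 1: syllable 1 onset /kw/ has 2 consonants (> 1) → ill-formed
No form is well-formed → 0.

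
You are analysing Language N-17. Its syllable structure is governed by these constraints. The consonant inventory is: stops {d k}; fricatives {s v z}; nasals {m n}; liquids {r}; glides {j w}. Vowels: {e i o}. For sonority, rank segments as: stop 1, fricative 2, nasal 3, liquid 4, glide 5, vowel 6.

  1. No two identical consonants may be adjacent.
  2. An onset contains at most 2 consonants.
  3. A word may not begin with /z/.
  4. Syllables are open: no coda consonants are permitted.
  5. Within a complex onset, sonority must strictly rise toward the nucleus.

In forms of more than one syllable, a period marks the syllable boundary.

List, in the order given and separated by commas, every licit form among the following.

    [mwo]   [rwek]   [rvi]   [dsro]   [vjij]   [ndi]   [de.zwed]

[mwo]

[mwo] — σ1 onset /mw/ (3→5 rises), coda /∅/ ok → licit
[rwek] — violates constraint 4: syllable 1 coda /k/ has 1 consonant (> 0) → illicit
[rvi] — violates constraint 5: syllable 1 onset /rv/: /r/ (liquid, 4) → /v/ (fricative, 2) does not rise → illicit
[dsro] — violates constraint 2: syllable 1 onset /dsr/ has 3 consonants (> 2) → illicit
[vjij] — violates constraint 4: syllable 1 coda /j/ has 1 consonant (> 0) → illicit
[ndi] — violates constraint 5: syllable 1 onset /nd/: /n/ (nasal, 3) → /d/ (stop, 1) does not rise → illicit
[de.zwed] — violates constraint 4: syllable 2 coda /d/ has 1 consonant (> 0) → illicit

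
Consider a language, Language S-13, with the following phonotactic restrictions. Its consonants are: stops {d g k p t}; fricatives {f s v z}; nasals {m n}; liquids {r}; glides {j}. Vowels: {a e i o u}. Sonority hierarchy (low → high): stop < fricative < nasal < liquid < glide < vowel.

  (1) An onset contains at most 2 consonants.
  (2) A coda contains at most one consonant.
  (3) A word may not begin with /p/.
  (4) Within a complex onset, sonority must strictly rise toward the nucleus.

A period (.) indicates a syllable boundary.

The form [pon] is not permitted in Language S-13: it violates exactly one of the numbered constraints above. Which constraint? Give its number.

[pon]: word begins with /p/.
This is a violation of constraint 3: "A word may not begin with /p/."
The remaining constraints (1, 2, 4) are satisfied.

3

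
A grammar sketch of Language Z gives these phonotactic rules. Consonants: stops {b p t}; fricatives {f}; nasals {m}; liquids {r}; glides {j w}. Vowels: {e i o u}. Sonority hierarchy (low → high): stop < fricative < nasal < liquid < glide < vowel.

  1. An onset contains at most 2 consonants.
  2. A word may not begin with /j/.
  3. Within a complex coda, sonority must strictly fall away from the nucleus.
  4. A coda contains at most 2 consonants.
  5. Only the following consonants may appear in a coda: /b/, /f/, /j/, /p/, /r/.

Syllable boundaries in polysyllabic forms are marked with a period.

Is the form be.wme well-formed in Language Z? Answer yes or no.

yes

be.wme — σ1 onset /b/, coda /∅/ ok; σ2 onset /wm/ (2C), coda /∅/ ok → well-formed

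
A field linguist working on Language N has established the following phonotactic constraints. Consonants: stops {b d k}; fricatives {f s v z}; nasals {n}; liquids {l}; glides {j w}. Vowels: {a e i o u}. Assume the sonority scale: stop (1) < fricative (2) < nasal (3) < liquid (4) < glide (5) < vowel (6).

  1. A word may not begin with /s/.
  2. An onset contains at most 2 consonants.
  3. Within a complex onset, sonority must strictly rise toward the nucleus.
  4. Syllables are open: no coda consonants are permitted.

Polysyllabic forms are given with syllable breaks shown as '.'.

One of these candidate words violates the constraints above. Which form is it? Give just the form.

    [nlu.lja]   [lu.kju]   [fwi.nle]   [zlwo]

[zlwo]

[nlu.lja] — σ1 onset /nl/ (3→4 rises), coda /∅/ ok; σ2 onset /lj/ (4→5 rises), coda /∅/ ok → phonotactically legal
[lu.kju] — σ1 onset /l/, coda /∅/ ok; σ2 onset /kj/ (1→5 rises), coda /∅/ ok → phonotactically legal
[fwi.nle] — σ1 onset /fw/ (2→5 rises), coda /∅/ ok; σ2 onset /nl/ (3→4 rises), coda /∅/ ok → phonotactically legal
[zlwo] — violates constraint 2: syllable 1 onset /zlw/ has 3 consonants (> 2) → phonotactically illegal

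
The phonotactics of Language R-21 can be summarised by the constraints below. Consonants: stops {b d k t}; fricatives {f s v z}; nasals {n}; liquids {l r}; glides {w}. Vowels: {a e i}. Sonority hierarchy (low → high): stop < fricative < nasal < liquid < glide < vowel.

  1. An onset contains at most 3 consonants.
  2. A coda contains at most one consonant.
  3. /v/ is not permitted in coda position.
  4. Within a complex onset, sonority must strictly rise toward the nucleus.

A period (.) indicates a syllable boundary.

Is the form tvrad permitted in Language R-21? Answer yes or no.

yes

tvrad — σ1 onset /tvr/ (1→2→4 rises), coda /d/ ok → permitted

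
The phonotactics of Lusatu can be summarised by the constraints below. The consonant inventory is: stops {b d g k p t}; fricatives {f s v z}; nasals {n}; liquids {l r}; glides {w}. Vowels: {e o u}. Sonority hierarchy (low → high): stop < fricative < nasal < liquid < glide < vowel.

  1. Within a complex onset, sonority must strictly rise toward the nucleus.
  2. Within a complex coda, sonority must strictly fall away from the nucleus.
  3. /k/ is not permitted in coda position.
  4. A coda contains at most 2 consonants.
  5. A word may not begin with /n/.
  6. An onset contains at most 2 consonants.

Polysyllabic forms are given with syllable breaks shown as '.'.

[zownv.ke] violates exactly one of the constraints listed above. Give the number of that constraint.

[zownv.ke]: syllable 1 coda /wnv/ has 3 consonants (> 2).
This is a violation of constraint 4: "A coda contains at most 2 consonants."
The remaining constraints (1, 2, 3, 5, 6) are satisfied.

4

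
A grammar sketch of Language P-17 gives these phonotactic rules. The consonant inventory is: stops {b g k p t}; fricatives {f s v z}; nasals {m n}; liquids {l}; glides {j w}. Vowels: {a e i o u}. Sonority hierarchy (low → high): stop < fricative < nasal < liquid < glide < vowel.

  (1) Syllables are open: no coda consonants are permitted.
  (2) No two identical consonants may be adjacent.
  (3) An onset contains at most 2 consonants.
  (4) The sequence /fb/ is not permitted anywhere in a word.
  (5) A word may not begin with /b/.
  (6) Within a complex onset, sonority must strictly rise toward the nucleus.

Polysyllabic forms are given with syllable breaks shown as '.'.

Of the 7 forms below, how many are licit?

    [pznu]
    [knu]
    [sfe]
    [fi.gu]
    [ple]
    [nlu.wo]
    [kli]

5

[pznu] — violates constraint 3: syllable 1 onset /pzn/ has 3 consonants (> 2) → illicit
[knu] — σ1 onset /kn/ (1→3 rises), coda /∅/ ok → licit
[sfe] — violates constraint 6: syllable 1 onset /sf/: /s/ (fricative, 2) → /f/ (fricative, 2) does not rise → illicit
[fi.gu] — σ1 onset /f/, coda /∅/ ok; σ2 onset /g/, coda /∅/ ok → licit
[ple] — σ1 onset /pl/ (1→4 rises), coda /∅/ ok → licit
[nlu.wo] — σ1 onset /nl/ (3→4 rises), coda /∅/ ok; σ2 onset /w/, coda /∅/ ok → licit
[kli] — σ1 onset /kl/ (1→4 rises), coda /∅/ ok → licit
Licit: [knu], [fi.gu], [ple], [nlu.wo], [kli] → 5.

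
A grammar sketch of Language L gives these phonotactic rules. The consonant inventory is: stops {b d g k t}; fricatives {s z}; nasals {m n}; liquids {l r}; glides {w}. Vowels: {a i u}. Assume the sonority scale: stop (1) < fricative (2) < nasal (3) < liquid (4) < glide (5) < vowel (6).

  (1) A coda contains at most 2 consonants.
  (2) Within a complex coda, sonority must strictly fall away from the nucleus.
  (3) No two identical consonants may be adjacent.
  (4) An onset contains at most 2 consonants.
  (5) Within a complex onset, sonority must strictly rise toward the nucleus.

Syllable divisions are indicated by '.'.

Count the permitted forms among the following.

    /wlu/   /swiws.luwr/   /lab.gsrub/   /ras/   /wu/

3

/wlu/ — violates constraint 5: syllable 1 onset /wl/: /w/ (glide, 5) → /l/ (liquid, 4) does not rise → not permitted
/swiws.luwr/ — σ1 onset /sw/ (2→5 rises), coda /ws/ (5→2 falls) ok; σ2 onset /l/, coda /wr/ (5→4 falls) ok → permitted
/lab.gsrub/ — violates constraint 4: syllable 2 onset /gsr/ has 3 consonants (> 2) → not permitted
/ras/ — σ1 onset /r/, coda /s/ ok → permitted
/wu/ — σ1 onset /w/, coda /∅/ ok → permitted
Permitted: /swiws.luwr/, /ras/, /wu/ → 3.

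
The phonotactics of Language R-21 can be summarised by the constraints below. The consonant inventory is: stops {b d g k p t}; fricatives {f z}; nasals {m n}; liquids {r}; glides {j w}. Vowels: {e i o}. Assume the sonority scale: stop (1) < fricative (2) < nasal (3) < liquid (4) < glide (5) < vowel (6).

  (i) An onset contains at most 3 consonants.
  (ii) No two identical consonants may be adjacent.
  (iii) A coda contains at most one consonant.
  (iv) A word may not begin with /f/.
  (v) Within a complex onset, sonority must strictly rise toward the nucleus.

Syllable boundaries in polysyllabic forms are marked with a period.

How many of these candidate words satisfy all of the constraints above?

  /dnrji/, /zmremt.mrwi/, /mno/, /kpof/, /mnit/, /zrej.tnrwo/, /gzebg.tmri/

/dnrji/ — violates constraint (i): syllable 1 onset /dnrj/ has 4 consonants (> 3) → ill-formed
/zmremt.mrwi/ — violates constraint (iii): syllable 1 coda /mt/ has 2 consonants (> 1) → ill-formed
/mno/ — violates constraint (v): syllable 1 onset /mn/: /m/ (nasal, 3) → /n/ (nasal, 3) does not rise → ill-formed
/kpof/ — violates constraint (v): syllable 1 onset /kp/: /k/ (stop, 1) → /p/ (stop, 1) does not rise → ill-formed
/mnit/ — violates constraint (v): syllable 1 onset /mn/: /m/ (nasal, 3) → /n/ (nasal, 3) does not rise → ill-formed
/zrej.tnrwo/ — violates constraint (i): syllable 2 onset /tnrw/ has 4 consonants (> 3) → ill-formed
/gzebg.tmri/ — violates constraint (iii): syllable 1 coda /bg/ has 2 consonants (> 1) → ill-formed
No form is well-formed → 0.

0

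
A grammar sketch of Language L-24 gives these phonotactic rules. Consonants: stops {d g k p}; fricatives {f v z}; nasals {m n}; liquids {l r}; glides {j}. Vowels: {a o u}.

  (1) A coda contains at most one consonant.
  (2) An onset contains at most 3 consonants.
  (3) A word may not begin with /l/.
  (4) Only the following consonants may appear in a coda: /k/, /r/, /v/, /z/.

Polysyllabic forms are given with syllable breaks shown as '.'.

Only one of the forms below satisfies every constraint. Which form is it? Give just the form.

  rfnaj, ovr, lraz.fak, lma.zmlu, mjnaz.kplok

rfnaj — violates constraint 4: syllable 1 coda contains /j/, which is not a licensed coda consonant → not permitted
ovr — violates constraint 1: syllable 1 coda /vr/ has 2 consonants (> 1) → not permitted
lraz.fak — violates constraint 3: word begins with /l/ → not permitted
lma.zmlu — violates constraint 3: word begins with /l/ → not permitted
mjnaz.kplok — σ1 onset /mjn/ (3C), coda /z/ ok; σ2 onset /kpl/ (3C), coda /k/ ok → permitted

mjnaz.kplok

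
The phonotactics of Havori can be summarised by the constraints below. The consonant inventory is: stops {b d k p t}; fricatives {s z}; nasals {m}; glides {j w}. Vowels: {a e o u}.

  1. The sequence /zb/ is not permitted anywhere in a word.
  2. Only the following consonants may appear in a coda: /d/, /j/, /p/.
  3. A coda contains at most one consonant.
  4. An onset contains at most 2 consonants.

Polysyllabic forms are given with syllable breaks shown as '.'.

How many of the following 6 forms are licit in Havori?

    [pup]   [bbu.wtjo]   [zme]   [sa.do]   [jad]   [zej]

[pup] — σ1 onset /p/, coda /p/ ok → licit
[bbu.wtjo] — violates constraint 4: syllable 2 onset /wtj/ has 3 consonants (> 2) → illicit
[zme] — σ1 onset /zm/ (2C), coda /∅/ ok → licit
[sa.do] — σ1 onset /s/, coda /∅/ ok; σ2 onset /d/, coda /∅/ ok → licit
[jad] — σ1 onset /j/, coda /d/ ok → licit
[zej] — σ1 onset /z/, coda /j/ ok → licit
Licit: [pup], [zme], [sa.do], [jad], [zej] → 5.

5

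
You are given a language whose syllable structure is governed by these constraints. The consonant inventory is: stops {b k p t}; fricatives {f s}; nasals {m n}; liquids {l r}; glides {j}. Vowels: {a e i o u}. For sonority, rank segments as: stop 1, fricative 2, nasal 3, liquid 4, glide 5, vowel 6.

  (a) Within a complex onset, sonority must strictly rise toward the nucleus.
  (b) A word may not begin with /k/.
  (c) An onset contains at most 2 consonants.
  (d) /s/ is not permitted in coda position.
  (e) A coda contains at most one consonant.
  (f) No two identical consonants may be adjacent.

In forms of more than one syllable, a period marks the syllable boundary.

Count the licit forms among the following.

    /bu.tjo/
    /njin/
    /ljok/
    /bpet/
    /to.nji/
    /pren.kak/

5

/bu.tjo/ — σ1 onset /b/, coda /∅/ ok; σ2 onset /tj/ (1→5 rises), coda /∅/ ok → licit
/njin/ — σ1 onset /nj/ (3→5 rises), coda /n/ ok → licit
/ljok/ — σ1 onset /lj/ (4→5 rises), coda /k/ ok → licit
/bpet/ — violates constraint (a): syllable 1 onset /bp/: /b/ (stop, 1) → /p/ (stop, 1) does not rise → illicit
/to.nji/ — σ1 onset /t/, coda /∅/ ok; σ2 onset /nj/ (3→5 rises), coda /∅/ ok → licit
/pren.kak/ — σ1 onset /pr/ (1→4 rises), coda /n/ ok; σ2 onset /k/, coda /k/ ok → licit
Licit: /bu.tjo/, /njin/, /ljok/, /to.nji/, /pren.kak/ → 5.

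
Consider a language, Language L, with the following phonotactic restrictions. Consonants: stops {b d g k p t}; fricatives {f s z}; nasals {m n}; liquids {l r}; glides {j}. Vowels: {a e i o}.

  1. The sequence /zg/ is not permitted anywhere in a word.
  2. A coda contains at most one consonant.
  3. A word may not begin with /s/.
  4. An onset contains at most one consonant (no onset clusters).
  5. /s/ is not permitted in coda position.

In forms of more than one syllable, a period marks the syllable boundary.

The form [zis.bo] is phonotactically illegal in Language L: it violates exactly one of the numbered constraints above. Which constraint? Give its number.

5

[zis.bo]: syllable 1 coda contains /s/.
This is a violation of constraint 5: "/s/ is not permitted in coda position."
The remaining constraints (1, 2, 3, 4) are satisfied.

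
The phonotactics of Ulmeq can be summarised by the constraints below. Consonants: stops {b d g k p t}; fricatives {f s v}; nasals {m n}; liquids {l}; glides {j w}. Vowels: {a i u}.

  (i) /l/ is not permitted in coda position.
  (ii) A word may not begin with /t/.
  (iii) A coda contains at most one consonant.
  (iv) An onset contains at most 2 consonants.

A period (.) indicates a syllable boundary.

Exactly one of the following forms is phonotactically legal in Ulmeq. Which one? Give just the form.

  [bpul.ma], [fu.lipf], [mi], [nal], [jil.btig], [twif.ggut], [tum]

[bpul.ma] — violates constraint (i): syllable 1 coda contains /l/ → phonotactically illegal
[fu.lipf] — violates constraint (iii): syllable 2 coda /pf/ has 2 consonants (> 1) → phonotactically illegal
[mi] — σ1 onset /m/, coda /∅/ ok → phonotactically legal
[nal] — violates constraint (i): syllable 1 coda contains /l/ → phonotactically illegal
[jil.btig] — violates constraint (i): syllable 1 coda contains /l/ → phonotactically illegal
[twif.ggut] — violates constraint (ii): word begins with /t/ → phonotactically illegal
[tum] — violates constraint (ii): word begins with /t/ → phonotactically illegal

[mi]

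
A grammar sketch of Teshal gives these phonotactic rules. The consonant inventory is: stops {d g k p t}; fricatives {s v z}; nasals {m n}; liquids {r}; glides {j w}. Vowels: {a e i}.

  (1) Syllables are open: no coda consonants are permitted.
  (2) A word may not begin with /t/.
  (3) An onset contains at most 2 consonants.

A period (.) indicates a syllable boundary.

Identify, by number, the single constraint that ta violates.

ta: word begins with /t/.
This is a violation of constraint 2: "A word may not begin with /t/."
The remaining constraints (1, 3) are satisfied.

2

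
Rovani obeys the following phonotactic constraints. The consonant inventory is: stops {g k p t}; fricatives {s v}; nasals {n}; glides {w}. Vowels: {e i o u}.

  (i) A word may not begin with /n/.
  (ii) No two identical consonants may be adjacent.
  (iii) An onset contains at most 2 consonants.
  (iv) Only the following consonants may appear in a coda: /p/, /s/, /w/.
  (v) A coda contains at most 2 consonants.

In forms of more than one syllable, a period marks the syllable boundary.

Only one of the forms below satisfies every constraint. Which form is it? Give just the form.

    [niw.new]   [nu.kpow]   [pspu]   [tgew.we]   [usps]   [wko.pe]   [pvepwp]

[niw.new] — violates constraint (i): word begins with /n/ → ill-formed
[nu.kpow] — violates constraint (i): word begins with /n/ → ill-formed
[pspu] — violates constraint (iii): syllable 1 onset /psp/ has 3 consonants (> 2) → ill-formed
[tgew.we] — violates constraint (ii): adjacent identical consonants /ww/ → ill-formed
[usps] — violates constraint (v): syllable 1 coda /sps/ has 3 consonants (> 2) → ill-formed
[wko.pe] — σ1 onset /wk/ (2C), coda /∅/ ok; σ2 onset /p/, coda /∅/ ok → well-formed
[pvepwp] — violates constraint (v): syllable 1 coda /pwp/ has 3 consonants (> 2) → ill-formed

[wko.pe]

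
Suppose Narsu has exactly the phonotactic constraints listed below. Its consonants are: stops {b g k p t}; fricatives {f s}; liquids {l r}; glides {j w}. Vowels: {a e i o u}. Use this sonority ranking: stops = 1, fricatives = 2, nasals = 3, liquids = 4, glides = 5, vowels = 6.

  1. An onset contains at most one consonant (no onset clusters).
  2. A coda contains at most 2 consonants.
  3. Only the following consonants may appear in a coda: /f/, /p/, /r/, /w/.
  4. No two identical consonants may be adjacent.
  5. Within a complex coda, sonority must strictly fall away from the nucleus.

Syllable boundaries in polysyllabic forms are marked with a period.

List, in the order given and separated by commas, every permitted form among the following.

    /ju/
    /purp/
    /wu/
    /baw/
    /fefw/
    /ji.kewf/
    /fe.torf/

/ju/, /purp/, /wu/, /baw/, /ji.kewf/, /fe.torf/

/ju/ — σ1 onset /j/, coda /∅/ ok → permitted
/purp/ — σ1 onset /p/, coda /rp/ (4→1 falls) ok → permitted
/wu/ — σ1 onset /w/, coda /∅/ ok → permitted
/baw/ — σ1 onset /b/, coda /w/ ok → permitted
/fefw/ — violates constraint 5: syllable 1 coda /fw/: /f/ (fricative, 2) → /w/ (glide, 5) does not fall → not permitted
/ji.kewf/ — σ1 onset /j/, coda /∅/ ok; σ2 onset /k/, coda /wf/ (5→2 falls) ok → permitted
/fe.torf/ — σ1 onset /f/, coda /∅/ ok; σ2 onset /t/, coda /rf/ (4→2 falls) ok → permitted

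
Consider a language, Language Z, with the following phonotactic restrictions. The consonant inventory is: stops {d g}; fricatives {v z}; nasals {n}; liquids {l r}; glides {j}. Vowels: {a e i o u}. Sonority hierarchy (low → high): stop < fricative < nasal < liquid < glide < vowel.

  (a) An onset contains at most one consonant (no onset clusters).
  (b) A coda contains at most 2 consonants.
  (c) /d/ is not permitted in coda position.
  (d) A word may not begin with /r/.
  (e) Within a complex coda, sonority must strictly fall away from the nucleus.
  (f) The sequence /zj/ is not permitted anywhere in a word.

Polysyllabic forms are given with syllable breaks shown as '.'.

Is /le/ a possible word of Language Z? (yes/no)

/le/ — σ1 onset /l/, coda /∅/ ok → well-formed

yes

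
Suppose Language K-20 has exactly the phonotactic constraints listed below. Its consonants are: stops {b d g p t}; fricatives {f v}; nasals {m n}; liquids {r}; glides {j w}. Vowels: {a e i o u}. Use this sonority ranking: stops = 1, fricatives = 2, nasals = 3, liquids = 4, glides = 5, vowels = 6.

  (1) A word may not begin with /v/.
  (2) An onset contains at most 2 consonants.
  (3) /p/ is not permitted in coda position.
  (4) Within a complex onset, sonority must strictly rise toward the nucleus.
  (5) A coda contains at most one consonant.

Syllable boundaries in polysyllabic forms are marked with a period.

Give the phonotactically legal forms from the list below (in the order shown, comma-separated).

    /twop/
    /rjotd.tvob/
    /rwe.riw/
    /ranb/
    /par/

/twop/ — violates constraint 3: syllable 1 coda contains /p/ → phonotactically illegal
/rjotd.tvob/ — violates constraint 5: syllable 1 coda /td/ has 2 consonants (> 1) → phonotactically illegal
/rwe.riw/ — σ1 onset /rw/ (4→5 rises), coda /∅/ ok; σ2 onset /r/, coda /w/ ok → phonotactically legal
/ranb/ — violates constraint 5: syllable 1 coda /nb/ has 2 consonants (> 1) → phonotactically illegal
/par/ — σ1 onset /p/, coda /r/ ok → phonotactically legal

/rwe.riw/, /par/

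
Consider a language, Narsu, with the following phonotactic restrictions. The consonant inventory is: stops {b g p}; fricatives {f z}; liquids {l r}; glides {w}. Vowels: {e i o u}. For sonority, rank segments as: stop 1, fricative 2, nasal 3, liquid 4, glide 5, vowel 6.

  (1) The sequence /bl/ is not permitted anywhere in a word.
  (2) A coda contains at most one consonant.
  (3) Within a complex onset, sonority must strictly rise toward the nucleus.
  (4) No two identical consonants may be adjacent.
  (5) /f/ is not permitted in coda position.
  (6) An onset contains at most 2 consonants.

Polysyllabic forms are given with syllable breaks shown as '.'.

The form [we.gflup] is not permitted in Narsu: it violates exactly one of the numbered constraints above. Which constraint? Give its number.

[we.gflup]: syllable 2 onset /gfl/ has 3 consonants (> 2).
This is a violation of constraint 6: "An onset contains at most 2 consonants."
The remaining constraints (1, 2, 3, 4, 5) are satisfied.

6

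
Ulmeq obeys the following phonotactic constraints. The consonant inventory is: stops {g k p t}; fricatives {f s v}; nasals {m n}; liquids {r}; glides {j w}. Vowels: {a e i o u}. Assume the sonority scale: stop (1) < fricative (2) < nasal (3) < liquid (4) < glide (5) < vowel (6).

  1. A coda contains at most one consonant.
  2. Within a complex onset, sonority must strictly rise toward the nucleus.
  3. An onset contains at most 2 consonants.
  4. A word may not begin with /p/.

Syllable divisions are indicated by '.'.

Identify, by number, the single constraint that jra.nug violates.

2

jra.nug: syllable 1 onset /jr/: /j/ (glide, 5) → /r/ (liquid, 4) does not rise.
This is a violation of constraint 2: "Within a complex onset, sonority must strictly rise toward the nucleus."
The remaining constraints (1, 3, 4) are satisfied.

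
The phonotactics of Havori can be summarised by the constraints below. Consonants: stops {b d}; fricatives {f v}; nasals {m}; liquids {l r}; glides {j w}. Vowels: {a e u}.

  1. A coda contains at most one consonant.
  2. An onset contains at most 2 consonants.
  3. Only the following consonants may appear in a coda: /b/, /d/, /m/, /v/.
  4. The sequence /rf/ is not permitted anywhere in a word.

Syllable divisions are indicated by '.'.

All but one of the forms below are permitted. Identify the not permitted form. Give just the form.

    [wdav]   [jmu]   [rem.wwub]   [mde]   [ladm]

[wdav] — σ1 onset /wd/ (2C), coda /v/ ok → permitted
[jmu] — σ1 onset /jm/ (2C), coda /∅/ ok → permitted
[rem.wwub] — σ1 onset /r/, coda /m/ ok; σ2 onset /ww/ (2C), coda /b/ ok → permitted
[mde] — σ1 onset /md/ (2C), coda /∅/ ok → permitted
[ladm] — violates constraint 1: syllable 1 coda /dm/ has 2 consonants (> 1) → not permitted

[ladm]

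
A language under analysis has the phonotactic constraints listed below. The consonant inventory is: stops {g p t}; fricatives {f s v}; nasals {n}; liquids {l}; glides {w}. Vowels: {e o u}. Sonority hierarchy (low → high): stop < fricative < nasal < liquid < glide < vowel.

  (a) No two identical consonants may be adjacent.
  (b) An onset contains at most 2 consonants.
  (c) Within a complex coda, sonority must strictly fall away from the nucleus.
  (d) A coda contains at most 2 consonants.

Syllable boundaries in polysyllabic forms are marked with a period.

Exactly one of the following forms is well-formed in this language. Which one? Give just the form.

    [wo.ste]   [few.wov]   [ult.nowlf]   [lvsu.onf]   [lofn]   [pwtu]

[wo.ste]

[wo.ste] — σ1 onset /w/, coda /∅/ ok; σ2 onset /st/ (2C), coda /∅/ ok → well-formed
[few.wov] — violates constraint (a): adjacent identical consonants /ww/ → ill-formed
[ult.nowlf] — violates constraint (d): syllable 2 coda /wlf/ has 3 consonants (> 2) → ill-formed
[lvsu.onf] — violates constraint (b): syllable 1 onset /lvs/ has 3 consonants (> 2) → ill-formed
[lofn] — violates constraint (c): syllable 1 coda /fn/: /f/ (fricative, 2) → /n/ (nasal, 3) does not fall → ill-formed
[pwtu] — violates constraint (b): syllable 1 onset /pwt/ has 3 consonants (> 2) → ill-formed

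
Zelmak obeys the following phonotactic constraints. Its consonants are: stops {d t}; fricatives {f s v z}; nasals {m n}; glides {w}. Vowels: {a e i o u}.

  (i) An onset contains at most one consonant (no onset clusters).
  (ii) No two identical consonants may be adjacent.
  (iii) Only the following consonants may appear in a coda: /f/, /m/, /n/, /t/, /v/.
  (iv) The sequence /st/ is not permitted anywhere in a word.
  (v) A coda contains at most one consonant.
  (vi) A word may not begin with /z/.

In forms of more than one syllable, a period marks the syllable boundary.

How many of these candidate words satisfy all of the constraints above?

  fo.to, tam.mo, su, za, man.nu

fo.to — σ1 onset /f/, coda /∅/ ok; σ2 onset /t/, coda /∅/ ok → permitted
tam.mo — violates constraint (ii): adjacent identical consonants /mm/ → not permitted
su — σ1 onset /s/, coda /∅/ ok → permitted
za — violates constraint (vi): word begins with /z/ → not permitted
man.nu — violates constraint (ii): adjacent identical consonants /nn/ → not permitted
Permitted: fo.to, su → 2.

2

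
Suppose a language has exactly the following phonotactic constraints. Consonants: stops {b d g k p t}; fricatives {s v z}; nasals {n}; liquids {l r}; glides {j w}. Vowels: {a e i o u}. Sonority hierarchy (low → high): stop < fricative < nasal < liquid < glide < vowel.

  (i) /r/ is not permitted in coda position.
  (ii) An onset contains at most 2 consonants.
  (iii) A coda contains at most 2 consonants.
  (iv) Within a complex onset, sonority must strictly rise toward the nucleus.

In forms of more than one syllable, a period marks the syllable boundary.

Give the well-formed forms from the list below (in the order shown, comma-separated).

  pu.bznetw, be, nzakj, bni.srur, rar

pu.bznetw — violates constraint (ii): syllable 2 onset /bzn/ has 3 consonants (> 2) → ill-formed
be — σ1 onset /b/, coda /∅/ ok → well-formed
nzakj — violates constraint (iv): syllable 1 onset /nz/: /n/ (nasal, 3) → /z/ (fricative, 2) does not rise → ill-formed
bni.srur — violates constraint (i): syllable 2 coda contains /r/ → ill-formed
rar — violates constraint (i): syllable 1 coda contains /r/ → ill-formed

be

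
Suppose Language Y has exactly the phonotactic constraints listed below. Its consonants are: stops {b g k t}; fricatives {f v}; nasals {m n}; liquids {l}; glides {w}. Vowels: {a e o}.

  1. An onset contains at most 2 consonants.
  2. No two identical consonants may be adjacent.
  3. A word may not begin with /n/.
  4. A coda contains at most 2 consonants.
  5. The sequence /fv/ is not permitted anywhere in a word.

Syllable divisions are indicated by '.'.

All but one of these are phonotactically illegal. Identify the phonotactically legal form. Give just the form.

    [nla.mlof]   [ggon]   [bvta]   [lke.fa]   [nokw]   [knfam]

[nla.mlof] — violates constraint 3: word begins with /n/ → phonotactically illegal
[ggon] — violates constraint 2: adjacent identical consonants /gg/ → phonotactically illegal
[bvta] — violates constraint 1: syllable 1 onset /bvt/ has 3 consonants (> 2) → phonotactically illegal
[lke.fa] — σ1 onset /lk/ (2C), coda /∅/ ok; σ2 onset /f/, coda /∅/ ok → phonotactically legal
[nokw] — violates constraint 3: word begins with /n/ → phonotactically illegal
[knfam] — violates constraint 1: syllable 1 onset /knf/ has 3 consonants (> 2) → phonotactically illegal

[lke.fa]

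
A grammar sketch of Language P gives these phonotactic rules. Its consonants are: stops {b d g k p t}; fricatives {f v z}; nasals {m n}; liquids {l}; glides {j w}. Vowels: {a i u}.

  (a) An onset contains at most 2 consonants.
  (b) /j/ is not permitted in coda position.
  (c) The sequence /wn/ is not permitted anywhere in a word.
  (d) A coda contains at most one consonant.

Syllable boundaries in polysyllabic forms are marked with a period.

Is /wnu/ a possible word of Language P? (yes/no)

/wnu/ — violates constraint (c): contains banned sequence /wn/ → not permitted

no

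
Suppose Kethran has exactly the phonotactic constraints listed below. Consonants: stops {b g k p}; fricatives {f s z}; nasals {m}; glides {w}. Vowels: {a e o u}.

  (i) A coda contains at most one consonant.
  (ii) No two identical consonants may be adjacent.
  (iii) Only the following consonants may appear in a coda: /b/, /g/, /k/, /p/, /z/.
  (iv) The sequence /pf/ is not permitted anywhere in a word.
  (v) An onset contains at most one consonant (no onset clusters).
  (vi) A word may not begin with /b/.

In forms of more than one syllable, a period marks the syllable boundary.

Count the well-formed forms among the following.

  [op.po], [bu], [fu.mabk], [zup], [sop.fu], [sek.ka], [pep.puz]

1

[op.po] — violates constraint (ii): adjacent identical consonants /pp/ → ill-formed
[bu] — violates constraint (vi): word begins with /b/ → ill-formed
[fu.mabk] — violates constraint (i): syllable 2 coda /bk/ has 2 consonants (> 1) → ill-formed
[zup] — σ1 onset /z/, coda /p/ ok → well-formed
[sop.fu] — violates constraint (iv): contains banned sequence /pf/ → ill-formed
[sek.ka] — violates constraint (ii): adjacent identical consonants /kk/ → ill-formed
[pep.puz] — violates constraint (ii): adjacent identical consonants /pp/ → ill-formed
Well-formed: [zup] → 1.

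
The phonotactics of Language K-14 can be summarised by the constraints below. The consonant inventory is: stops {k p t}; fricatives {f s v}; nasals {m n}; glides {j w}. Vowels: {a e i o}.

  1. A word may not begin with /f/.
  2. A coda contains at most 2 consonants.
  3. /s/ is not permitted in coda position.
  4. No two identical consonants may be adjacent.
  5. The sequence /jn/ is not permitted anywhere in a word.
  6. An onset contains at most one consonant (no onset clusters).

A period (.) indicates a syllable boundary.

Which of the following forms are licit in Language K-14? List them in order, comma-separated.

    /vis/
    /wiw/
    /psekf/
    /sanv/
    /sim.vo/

/vis/ — violates constraint 3: syllable 1 coda contains /s/ → illicit
/wiw/ — σ1 onset /w/, coda /w/ ok → licit
/psekf/ — violates constraint 6: syllable 1 onset /ps/ has 2 consonants (> 1) → illicit
/sanv/ — σ1 onset /s/, coda /nv/ (2C) ok → licit
/sim.vo/ — σ1 onset /s/, coda /m/ ok; σ2 onset /v/, coda /∅/ ok → licit

/wiw/, /sanv/, /sim.vo/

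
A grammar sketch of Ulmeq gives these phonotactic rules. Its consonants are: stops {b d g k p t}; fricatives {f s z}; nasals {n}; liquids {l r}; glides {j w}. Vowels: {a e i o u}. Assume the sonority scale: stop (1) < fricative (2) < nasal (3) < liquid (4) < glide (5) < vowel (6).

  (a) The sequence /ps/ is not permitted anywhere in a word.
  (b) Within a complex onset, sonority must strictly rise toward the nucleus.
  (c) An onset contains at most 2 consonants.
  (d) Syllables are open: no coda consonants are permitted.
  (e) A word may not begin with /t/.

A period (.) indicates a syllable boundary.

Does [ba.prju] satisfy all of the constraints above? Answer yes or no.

no

[ba.prju] — violates constraint (c): syllable 2 onset /prj/ has 3 consonants (> 2) → phonotactically illegal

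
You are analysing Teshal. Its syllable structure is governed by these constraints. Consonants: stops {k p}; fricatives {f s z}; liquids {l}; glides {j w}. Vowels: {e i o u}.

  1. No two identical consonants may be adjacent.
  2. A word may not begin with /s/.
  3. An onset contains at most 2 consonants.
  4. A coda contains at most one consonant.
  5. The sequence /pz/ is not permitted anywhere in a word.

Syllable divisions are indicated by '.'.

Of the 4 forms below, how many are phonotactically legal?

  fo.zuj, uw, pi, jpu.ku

4

fo.zuj — σ1 onset /f/, coda /∅/ ok; σ2 onset /z/, coda /j/ ok → phonotactically legal
uw — σ1 onset /∅/, coda /w/ ok → phonotactically legal
pi — σ1 onset /p/, coda /∅/ ok → phonotactically legal
jpu.ku — σ1 onset /jp/ (2C), coda /∅/ ok; σ2 onset /k/, coda /∅/ ok → phonotactically legal
Phonotactically legal: fo.zuj, uw, pi, jpu.ku → 4.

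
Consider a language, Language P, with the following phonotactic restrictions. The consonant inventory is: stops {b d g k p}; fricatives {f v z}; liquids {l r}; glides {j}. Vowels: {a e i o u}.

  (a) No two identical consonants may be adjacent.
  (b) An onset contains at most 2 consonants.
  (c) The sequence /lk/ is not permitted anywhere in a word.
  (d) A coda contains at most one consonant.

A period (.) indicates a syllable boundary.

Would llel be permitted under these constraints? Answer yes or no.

llel — violates constraint (a): adjacent identical consonants /ll/ → not permitted

no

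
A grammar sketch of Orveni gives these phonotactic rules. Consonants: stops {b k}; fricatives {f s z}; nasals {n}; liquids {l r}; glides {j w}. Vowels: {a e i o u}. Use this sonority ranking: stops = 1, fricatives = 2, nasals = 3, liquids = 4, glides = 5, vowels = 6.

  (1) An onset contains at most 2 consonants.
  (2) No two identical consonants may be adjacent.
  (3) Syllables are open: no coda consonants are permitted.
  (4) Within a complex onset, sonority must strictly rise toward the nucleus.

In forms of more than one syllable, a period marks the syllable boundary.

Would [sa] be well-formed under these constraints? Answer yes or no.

yes

[sa] — σ1 onset /s/, coda /∅/ ok → well-formed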